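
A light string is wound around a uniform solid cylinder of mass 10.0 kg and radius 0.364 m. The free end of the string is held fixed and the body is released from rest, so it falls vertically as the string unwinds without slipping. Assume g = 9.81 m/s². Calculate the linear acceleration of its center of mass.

Translation: Mg − T = Ma. Rotation about the center: TR = Iα with I = ½MR².
With a = αR: T = (I/R²)a = (1/2)M a, so Mg = (1 + 0.5000)Ma.
a = g/(1 + 0.5000) = 9.81/1.500 = 6.540 m/s².

a ≈ 6.54 m/s²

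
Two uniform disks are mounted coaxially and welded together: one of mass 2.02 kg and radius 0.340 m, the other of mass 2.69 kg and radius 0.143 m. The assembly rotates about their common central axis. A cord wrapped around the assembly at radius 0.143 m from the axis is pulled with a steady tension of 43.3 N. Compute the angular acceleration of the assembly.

I = ½M₁R₁² + ½M₂R₂² = ½(2.02)(0.340)² + ½(2.69)(0.143)² = 0.1443 kg·m².
τ = F r = (43.3)(0.143) = 6.192 N·m.
α = τ/I = 6.192/0.1443 = 42.92 rad/s².

α ≈ 42.9 rad/s²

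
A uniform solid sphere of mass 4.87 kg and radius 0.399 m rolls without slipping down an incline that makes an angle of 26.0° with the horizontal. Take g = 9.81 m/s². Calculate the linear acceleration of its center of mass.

Translation along the incline: Mg sinθ − f = Ma.
Rotation about the center: fR = Iα with I = (2/5)MR². No-slip gives a = αR, so f = (I/R²)a = (2/5)M a.
Substituting: Mg sinθ = (1 + 0.4000)Ma, so a = g sinθ/(1 + 0.4000) = (9.81) sin 26.0° / 1.400 = 3.072 m/s².

a ≈ 3.07 m/s²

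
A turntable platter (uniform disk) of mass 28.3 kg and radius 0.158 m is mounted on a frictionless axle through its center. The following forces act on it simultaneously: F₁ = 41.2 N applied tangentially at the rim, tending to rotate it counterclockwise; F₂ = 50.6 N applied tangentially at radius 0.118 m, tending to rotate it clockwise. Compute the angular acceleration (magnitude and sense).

α ≈ 1.53 rad/s², counterclockwise

I = ½MR² = (1/2)(28.3)(0.158)² = 0.3532 kg·m².
Taking counterclockwise as positive: τ₁ = +(41.2)(0.158) = +6.510 N·m; τ₂ = −(50.6)(0.118) = −5.971 N·m.
Net torque τ = 0.5388 N·m.
α = τ/I = 0.5388/0.3532 = 1.525 rad/s².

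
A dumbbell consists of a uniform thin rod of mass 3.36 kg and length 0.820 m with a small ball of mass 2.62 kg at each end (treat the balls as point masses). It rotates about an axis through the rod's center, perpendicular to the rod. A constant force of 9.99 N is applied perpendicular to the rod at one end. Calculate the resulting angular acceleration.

I_rod = (1/12)ML² = (1/12)(3.36)(0.820)² = 0.1883 kg·m².
I_balls = 2·m·(L/2)² = 2(2.62)(0.4100)² = 0.8808 kg·m².
Total I = 1.069 kg·m².
τ = F·(L/2) = (9.99)(0.410) = 4.096 N·m.
α = τ/I = 4.096/1.069 = 3.831 rad/s².

α ≈ 3.83 rad/s²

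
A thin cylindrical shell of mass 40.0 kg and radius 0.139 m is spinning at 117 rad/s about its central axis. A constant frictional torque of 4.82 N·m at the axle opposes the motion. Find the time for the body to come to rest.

t ≈ 18.8 s

I = MR² = (40.0)(0.139)² = 0.7728 kg·m².
The net torque has magnitude 4.82 N·m, opposing ω.
|α| = τ/I = 4.820/0.7728 = 6.237 rad/s² (deceleration).
0 = ω₀ − |α|t ⇒ t = ω₀/|α| = 117/6.237 = 18.76 s.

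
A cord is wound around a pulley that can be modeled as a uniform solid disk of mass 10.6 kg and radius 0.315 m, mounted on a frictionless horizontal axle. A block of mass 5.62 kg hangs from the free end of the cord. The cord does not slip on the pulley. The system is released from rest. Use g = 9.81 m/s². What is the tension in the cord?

I = ½MR² = (1/2)(10.6)(0.315)² = 0.5259 kg·m².
Block: mg − T = ma. Pulley: TR = Iα. No-slip: a = αR, so T = (I/R²)a = 5.300·a.
Then mg = (m + 5.300)a, so a = (5.62)(9.81)/(5.62 + 5.300) = 5.049 m/s².
T = 5.300·a = 26.76 N.

T ≈ 26.8 N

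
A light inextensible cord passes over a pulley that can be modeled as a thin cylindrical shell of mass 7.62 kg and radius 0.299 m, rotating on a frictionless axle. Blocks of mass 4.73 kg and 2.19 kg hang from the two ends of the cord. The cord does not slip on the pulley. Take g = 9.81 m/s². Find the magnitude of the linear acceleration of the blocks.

I = MR² = (7.62)(0.299)² = 0.6812 kg·m².
Heavier block: m₁g − T₁ = m₁a. Lighter block: T₂ − m₂g = m₂a.
Pulley: (T₁ − T₂)R = Iα = I(a/R), so T₁ − T₂ = (I/R²)a = 1·M_p a = 7.620·a.
Adding the three: (m₁ − m₂)g = (m₁ + m₂ + 7.620)a, so a = (4.73 − 2.19)(9.81)/(4.73 + 2.19 + 7.620) = 1.714 m/s².

a ≈ 1.71 m/s²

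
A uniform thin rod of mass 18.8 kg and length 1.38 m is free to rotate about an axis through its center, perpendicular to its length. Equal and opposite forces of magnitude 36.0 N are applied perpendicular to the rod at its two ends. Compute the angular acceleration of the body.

α ≈ 16.7 rad/s²

I = (1/12)ML² = (1/12)(18.8)(1.38)² = 2.984 kg·m².
The couple gives τ = F·(L/2) + F·(L/2) = F L = (36.0)(1.38) = 49.68 N·m.
Newton's second law for rotation, τ = Iα, gives α = τ/I = 49.68/2.984 = 16.65 rad/s².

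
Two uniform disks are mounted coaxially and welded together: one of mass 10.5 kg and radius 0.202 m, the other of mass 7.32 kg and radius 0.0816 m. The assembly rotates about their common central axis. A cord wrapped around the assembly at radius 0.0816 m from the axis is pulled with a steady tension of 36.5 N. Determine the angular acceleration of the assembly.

I = ½M₁R₁² + ½M₂R₂² = ½(10.5)(0.202)² + ½(7.32)(0.0816)² = 0.2386 kg·m².
τ = F r = (36.5)(0.0816) = 2.978 N·m.
α = τ/I = 2.978/0.2386 = 12.48 rad/s².

α ≈ 12.5 rad/s²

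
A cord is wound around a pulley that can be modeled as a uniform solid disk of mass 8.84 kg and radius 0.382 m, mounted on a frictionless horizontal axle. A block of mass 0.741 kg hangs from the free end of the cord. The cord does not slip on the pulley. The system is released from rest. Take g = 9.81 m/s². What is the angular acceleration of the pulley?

I = ½MR² = (1/2)(8.84)(0.382)² = 0.6450 kg·m².
Block: mg − T = ma. Pulley: TR = Iα. No-slip: a = αR, so T = (I/R²)a = 4.420·a.
Then mg = (m + 4.420)a, so a = (0.741)(9.81)/(0.741 + 4.420) = 1.408 m/s².
α = a/R = 1.408/0.382 = 3.687 rad/s².

α ≈ 3.69 rad/s²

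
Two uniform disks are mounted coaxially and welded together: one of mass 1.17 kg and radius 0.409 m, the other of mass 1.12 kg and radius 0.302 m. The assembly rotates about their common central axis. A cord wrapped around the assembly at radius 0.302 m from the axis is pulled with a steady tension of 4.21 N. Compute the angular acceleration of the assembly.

I = ½M₁R₁² + ½M₂R₂² = ½(1.17)(0.409)² + ½(1.12)(0.302)² = 0.1489 kg·m².
τ = F r = (4.21)(0.302) = 1.271 N·m.
α = τ/I = 1.271/0.1489 = 8.537 rad/s².

α ≈ 8.54 rad/s²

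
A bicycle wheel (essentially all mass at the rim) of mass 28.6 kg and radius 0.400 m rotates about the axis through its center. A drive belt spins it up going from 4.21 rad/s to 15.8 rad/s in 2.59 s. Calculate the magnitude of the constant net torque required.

τ ≈ 20.5 N·m

I = MR² = (28.6)(0.400)² = 4.576 kg·m².
α = Δω/Δt = (15.8 − 4.21)/2.59 = 4.475 rad/s².
τ = Iα = (4.576)(4.475) = 20.48 N·m.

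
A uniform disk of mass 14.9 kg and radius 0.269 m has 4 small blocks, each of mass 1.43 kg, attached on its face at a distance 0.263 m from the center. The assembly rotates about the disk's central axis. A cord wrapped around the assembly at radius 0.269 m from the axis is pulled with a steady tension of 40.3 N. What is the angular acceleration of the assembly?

I_disk = ½MR² = ½(14.9)(0.269)² = 0.5391 kg·m².
I_blocks = 4·m·r² = 4(1.43)(0.263)² = 0.3956 kg·m².
Total I = 0.9347 kg·m².
τ = F r = (40.3)(0.269) = 10.84 N·m.
α = τ/I = 10.84/0.9347 = 11.60 rad/s².

α ≈ 11.6 rad/s²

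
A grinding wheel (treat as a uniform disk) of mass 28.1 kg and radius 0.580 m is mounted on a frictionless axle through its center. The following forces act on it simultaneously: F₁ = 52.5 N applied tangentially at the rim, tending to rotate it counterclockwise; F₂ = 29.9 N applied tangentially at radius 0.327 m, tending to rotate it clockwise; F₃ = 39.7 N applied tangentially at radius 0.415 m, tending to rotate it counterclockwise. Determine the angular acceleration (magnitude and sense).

α ≈ 7.86 rad/s², counterclockwise

I = ½MR² = (1/2)(28.1)(0.580)² = 4.726 kg·m².
Taking counterclockwise as positive: τ₁ = +(52.5)(0.580) = +30.45 N·m; τ₂ = −(29.9)(0.327) = −9.777 N·m; τ₃ = +(39.7)(0.415) = +16.48 N·m.
Net torque τ = 37.15 N·m.
α = τ/I = 37.15/4.726 = 7.860 rad/s².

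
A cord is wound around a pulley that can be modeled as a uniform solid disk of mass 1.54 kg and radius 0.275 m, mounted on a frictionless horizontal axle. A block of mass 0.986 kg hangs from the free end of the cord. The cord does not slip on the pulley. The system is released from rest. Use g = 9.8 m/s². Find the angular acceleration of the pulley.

α ≈ 20.0 rad/s²

I = ½MR² = (1/2)(1.54)(0.275)² = 0.05823 kg·m².
Block: mg − T = ma. Pulley: TR = Iα. No-slip: a = αR, so T = (I/R²)a = 0.7700·a.
Then mg = (m + 0.7700)a, so a = (0.986)(9.8)/(0.986 + 0.7700) = 5.503 m/s².
α = a/R = 5.503/0.275 = 20.01 rad/s².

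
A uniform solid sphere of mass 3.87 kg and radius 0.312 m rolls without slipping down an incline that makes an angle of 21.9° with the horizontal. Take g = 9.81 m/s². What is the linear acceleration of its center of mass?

Translation along the incline: Mg sinθ − f = Ma.
Rotation about the center: fR = Iα with I = (2/5)MR². No-slip gives a = αR, so f = (I/R²)a = (2/5)M a.
Substituting: Mg sinθ = (1 + 0.4000)Ma, so a = g sinθ/(1 + 0.4000) = (9.81) sin 21.9° / 1.400 = 2.614 m/s².

a ≈ 2.61 m/s²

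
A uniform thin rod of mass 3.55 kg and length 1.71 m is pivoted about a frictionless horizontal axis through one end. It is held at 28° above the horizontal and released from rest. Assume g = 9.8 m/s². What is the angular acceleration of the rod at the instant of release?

About the pivot, I = (1/3)ML² = (1/3)(3.55)(1.71)² = 3.460 kg·m².
The weight acts at the center, a distance L/2 = 0.8550 m from the pivot; τ = Mg(L/2) cos 28° = 26.26 N·m.
α = τ/I = 26.26/3.460 = 7.590 rad/s².

α ≈ 7.59 rad/s²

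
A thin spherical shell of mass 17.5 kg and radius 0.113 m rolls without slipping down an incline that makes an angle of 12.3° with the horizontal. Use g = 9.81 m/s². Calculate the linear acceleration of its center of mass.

Translation along the incline: Mg sinθ − f = Ma.
Rotation about the center: fR = Iα with I = (2/3)MR². No-slip gives a = αR, so f = (I/R²)a = (2/3)M a.
Substituting: Mg sinθ = (1 + 0.6667)Ma, so a = g sinθ/(1 + 0.6667) = (9.81) sin 12.3° / 1.667 = 1.254 m/s².

a ≈ 1.25 m/s²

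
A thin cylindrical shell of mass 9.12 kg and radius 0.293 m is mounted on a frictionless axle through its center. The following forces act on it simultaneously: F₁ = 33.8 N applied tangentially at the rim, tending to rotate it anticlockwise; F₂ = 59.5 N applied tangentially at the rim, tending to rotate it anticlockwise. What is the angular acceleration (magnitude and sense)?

α ≈ 34.9 rad/s², anticlockwise

I = MR² = (9.12)(0.293)² = 0.7829 kg·m².
Taking anticlockwise as positive: τ₁ = +(33.8)(0.293) = +9.903 N·m; τ₂ = +(59.5)(0.293) = +17.43 N·m.
Net torque τ = 27.34 N·m.
α = τ/I = 27.34/0.7829 = 34.92 rad/s².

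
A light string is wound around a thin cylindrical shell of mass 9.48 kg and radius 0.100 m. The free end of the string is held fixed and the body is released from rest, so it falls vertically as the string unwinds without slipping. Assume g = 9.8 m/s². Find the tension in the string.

T ≈ 46.5 N

Translation: Mg − T = Ma. Rotation about the center: TR = Iα with I = MR².
With a = αR: T = (I/R²)a = M a, so Mg = (1 + 1.000)Ma.
a = g/(1 + 1.000) = 9.8/2.000 = 4.900 m/s².
T = 1.000·M·a = (1.000)(9.48)(4.900) = 46.45 N.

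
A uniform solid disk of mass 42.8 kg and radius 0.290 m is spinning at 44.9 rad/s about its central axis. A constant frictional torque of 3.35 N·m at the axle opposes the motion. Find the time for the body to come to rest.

t ≈ 24.1 s

I = ½MR² = (1/2)(42.8)(0.290)² = 1.800 kg·m².
The net torque has magnitude 3.35 N·m, opposing ω.
|α| = τ/I = 3.350/1.800 = 1.861 rad/s² (deceleration).
0 = ω₀ − |α|t ⇒ t = ω₀/|α| = 44.9/1.861 = 24.12 s.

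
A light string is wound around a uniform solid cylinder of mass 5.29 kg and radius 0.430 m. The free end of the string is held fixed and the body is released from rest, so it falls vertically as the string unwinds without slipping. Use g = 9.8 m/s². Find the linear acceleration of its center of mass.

Translation: Mg − T = Ma. Rotation about the center: TR = Iα with I = ½MR².
With a = αR: T = (I/R²)a = (1/2)M a, so Mg = (1 + 0.5000)Ma.
a = g/(1 + 0.5000) = 9.8/1.500 = 6.533 m/s².

a ≈ 6.53 m/s²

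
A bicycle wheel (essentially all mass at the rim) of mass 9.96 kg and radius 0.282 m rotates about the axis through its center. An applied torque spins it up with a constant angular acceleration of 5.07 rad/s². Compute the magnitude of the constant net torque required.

I = MR² = (9.96)(0.282)² = 0.7921 kg·m².
τ = Iα = (0.7921)(5.070) = 4.016 N·m.

τ ≈ 4.02 N·m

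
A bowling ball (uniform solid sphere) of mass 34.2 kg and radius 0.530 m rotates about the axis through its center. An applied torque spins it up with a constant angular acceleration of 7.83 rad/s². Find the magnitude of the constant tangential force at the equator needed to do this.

F ≈ 56.8 N

I = (2/5)MR² = (2/5)(34.2)(0.530)² = 3.843 kg·m².
The required torque is τ = Iα = (3.843)(7.830) = 30.09 N·m.
A tangential force at the equator gives τ = FR, so F = τ/R = 30.09/0.530 = 56.77 N.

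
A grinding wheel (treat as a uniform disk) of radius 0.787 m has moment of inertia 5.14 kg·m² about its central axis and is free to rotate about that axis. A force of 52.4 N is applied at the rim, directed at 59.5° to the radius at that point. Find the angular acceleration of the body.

α ≈ 6.91 rad/s²

Only the tangential component produces torque: τ = F R sinθ = (52.4)(0.787) sin 59.5° = 35.53 N·m.
Newton's second law for rotation, τ = Iα, gives α = τ/I = 35.53/5.140 = 6.913 rad/s².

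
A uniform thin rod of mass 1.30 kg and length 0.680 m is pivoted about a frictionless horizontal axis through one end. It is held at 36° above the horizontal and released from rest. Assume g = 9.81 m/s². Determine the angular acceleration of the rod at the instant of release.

About the pivot, I = (1/3)ML² = (1/3)(1.30)(0.680)² = 0.2004 kg·m².
The weight acts at the center, a distance L/2 = 0.3400 m from the pivot; τ = Mg(L/2) cos 36° = 3.508 N·m.
α = τ/I = 3.508/0.2004 = 17.51 rad/s².
(Equivalently α = (3g/(2L)) cos 36° = 17.51 rad/s².)

α ≈ 17.5 rad/s²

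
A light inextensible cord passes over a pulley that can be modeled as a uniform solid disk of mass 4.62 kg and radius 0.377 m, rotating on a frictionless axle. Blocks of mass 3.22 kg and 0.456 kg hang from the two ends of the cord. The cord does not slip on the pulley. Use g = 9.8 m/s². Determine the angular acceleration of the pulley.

α ≈ 12.0 rad/s²

I = ½MR² = (1/2)(4.62)(0.377)² = 0.3283 kg·m².
Heavier block: m₁g − T₁ = m₁a. Lighter block: T₂ − m₂g = m₂a.
Pulley: (T₁ − T₂)R = Iα = I(a/R), so T₁ − T₂ = (I/R²)a = (1/2)M_p a = 2.310·a.
Adding the three: (m₁ − m₂)g = (m₁ + m₂ + 2.310)a, so a = (3.22 − 0.456)(9.8)/(3.22 + 0.456 + 2.310) = 4.525 m/s².
α = a/R = 4.525/0.377 = 12.00 rad/s².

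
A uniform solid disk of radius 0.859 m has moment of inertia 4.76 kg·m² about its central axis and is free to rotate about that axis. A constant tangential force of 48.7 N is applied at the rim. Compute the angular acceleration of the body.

α ≈ 8.79 rad/s²

τ = F R = (48.7)(0.859) = 41.83 N·m.
From τ = Iα: α = 41.83/4.760 = 8.789 rad/s².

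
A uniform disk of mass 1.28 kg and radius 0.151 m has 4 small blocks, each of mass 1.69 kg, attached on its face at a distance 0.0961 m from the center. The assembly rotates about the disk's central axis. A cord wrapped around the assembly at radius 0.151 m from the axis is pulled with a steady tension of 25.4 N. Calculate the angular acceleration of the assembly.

α ≈ 49.8 rad/s²

I_disk = ½MR² = ½(1.28)(0.151)² = 0.01459 kg·m².
I_blocks = 4·m·r² = 4(1.69)(0.0961)² = 0.06243 kg·m².
Total I = 0.07702 kg·m².
τ = F r = (25.4)(0.151) = 3.835 N·m.
α = τ/I = 3.835/0.07702 = 49.80 rad/s².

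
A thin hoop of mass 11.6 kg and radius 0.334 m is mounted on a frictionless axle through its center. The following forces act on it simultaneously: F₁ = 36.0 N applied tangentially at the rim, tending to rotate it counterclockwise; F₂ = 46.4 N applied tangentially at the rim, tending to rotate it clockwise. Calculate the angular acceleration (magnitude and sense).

I = MR² = (11.6)(0.334)² = 1.294 kg·m².
Taking counterclockwise as positive: τ₁ = +(36.0)(0.334) = +12.02 N·m; τ₂ = −(46.4)(0.334) = −15.50 N·m.
Net torque τ = -3.474 N·m.
α = τ/I = -3.474/1.294 = -2.684 rad/s².

α ≈ 2.68 rad/s², clockwise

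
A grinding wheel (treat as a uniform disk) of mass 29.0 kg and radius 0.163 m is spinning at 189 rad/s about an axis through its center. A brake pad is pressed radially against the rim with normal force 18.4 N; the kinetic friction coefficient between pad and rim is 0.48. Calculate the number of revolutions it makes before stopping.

≈ 761 revolutions

I = ½MR² = (1/2)(29.0)(0.163)² = 0.3853 kg·m².
Friction force f = μN = (0.48)(18.4) = 8.832 N at the rim; torque magnitude τ = fR = 1.440 N·m, opposing ω.
|α| = τ/I = 1.440/0.3853 = 3.737 rad/s² (deceleration).
ω² = ω₀² − 2|α|θ with ω = 0 ⇒ θ = ω₀²/(2|α|) = 4780 rad = 760.7 rev.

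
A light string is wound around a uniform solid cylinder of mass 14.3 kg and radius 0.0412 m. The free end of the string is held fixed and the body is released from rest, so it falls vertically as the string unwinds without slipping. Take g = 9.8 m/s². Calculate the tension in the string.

T ≈ 46.7 N

Translation: Mg − T = Ma. Rotation about the center: TR = Iα with I = ½MR².
With a = αR: T = (I/R²)a = (1/2)M a, so Mg = (1 + 0.5000)Ma.
a = g/(1 + 0.5000) = 9.8/1.500 = 6.533 m/s².
T = 0.5000·M·a = (0.5000)(14.3)(6.533) = 46.71 N.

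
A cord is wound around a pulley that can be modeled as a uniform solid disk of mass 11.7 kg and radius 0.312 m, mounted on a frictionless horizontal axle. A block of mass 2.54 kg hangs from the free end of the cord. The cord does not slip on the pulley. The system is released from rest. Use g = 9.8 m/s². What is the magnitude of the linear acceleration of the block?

I = ½MR² = (1/2)(11.7)(0.312)² = 0.5695 kg·m².
Block: mg − T = ma. Pulley: TR = Iα. No-slip: a = αR, so T = (I/R²)a = 5.850·a.
Then mg = (m + 5.850)a, so a = (2.54)(9.8)/(2.54 + 5.850) = 2.967 m/s².

a ≈ 2.97 m/s²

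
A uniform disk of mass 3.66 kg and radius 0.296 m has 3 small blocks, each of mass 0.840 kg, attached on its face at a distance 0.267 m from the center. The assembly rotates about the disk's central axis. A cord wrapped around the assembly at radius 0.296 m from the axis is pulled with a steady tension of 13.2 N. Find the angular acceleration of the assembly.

I_disk = ½MR² = ½(3.66)(0.296)² = 0.1603 kg·m².
I_blocks = 3·m·r² = 3(0.840)(0.267)² = 0.1796 kg·m².
Total I = 0.3400 kg·m².
τ = F r = (13.2)(0.296) = 3.907 N·m.
α = τ/I = 3.907/0.3400 = 11.49 rad/s².

α ≈ 11.5 rad/s²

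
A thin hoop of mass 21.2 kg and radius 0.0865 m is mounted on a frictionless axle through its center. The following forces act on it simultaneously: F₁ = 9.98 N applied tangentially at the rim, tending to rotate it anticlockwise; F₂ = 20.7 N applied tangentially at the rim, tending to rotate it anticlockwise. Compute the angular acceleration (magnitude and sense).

I = MR² = (21.2)(0.0865)² = 0.1586 kg·m².
Taking anticlockwise as positive: τ₁ = +(9.98)(0.0865) = +0.8633 N·m; τ₂ = +(20.7)(0.0865) = +1.791 N·m.
Net torque τ = 2.654 N·m.
α = τ/I = 2.654/0.1586 = 16.73 rad/s².

α ≈ 16.7 rad/s², anticlockwise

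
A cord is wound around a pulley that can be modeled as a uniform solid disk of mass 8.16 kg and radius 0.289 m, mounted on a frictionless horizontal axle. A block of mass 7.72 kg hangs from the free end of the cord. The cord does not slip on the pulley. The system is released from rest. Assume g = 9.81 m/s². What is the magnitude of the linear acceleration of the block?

I = ½MR² = (1/2)(8.16)(0.289)² = 0.3408 kg·m².
Block: mg − T = ma. Pulley: TR = Iα. No-slip: a = αR, so T = (I/R²)a = 4.080·a.
Then mg = (m + 4.080)a, so a = (7.72)(9.81)/(7.72 + 4.080) = 6.418 m/s².

a ≈ 6.42 m/s²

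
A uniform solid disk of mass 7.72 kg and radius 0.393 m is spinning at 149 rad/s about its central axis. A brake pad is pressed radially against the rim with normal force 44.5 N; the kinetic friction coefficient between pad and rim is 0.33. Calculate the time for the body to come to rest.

t ≈ 15.4 s

I = ½MR² = (1/2)(7.72)(0.393)² = 0.5962 kg·m².
Friction force f = μN = (0.33)(44.5) = 14.69 N at the rim; torque magnitude τ = fR = 5.771 N·m, opposing ω.
|α| = τ/I = 5.771/0.5962 = 9.680 rad/s² (deceleration).
0 = ω₀ − |α|t ⇒ t = ω₀/|α| = 149/9.680 = 15.39 s.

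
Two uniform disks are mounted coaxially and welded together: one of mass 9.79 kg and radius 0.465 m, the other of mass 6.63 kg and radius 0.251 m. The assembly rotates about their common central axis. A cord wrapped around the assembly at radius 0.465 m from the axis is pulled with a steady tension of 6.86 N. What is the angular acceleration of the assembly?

α ≈ 2.52 rad/s²

I = ½M₁R₁² + ½M₂R₂² = ½(9.79)(0.465)² + ½(6.63)(0.251)² = 1.267 kg·m².
τ = F r = (6.86)(0.465) = 3.190 N·m.
α = τ/I = 3.190/1.267 = 2.517 rad/s².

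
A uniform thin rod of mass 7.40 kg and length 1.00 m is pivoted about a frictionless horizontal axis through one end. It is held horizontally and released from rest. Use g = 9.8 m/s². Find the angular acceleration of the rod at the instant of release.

About the pivot, I = (1/3)ML² = (1/3)(7.40)(1.00)² = 2.467 kg·m².
The weight acts at the center, a distance L/2 = 0.5000 m from the pivot; τ = Mg(L/2) = 36.26 N·m.
α = τ/I = 36.26/2.467 = 14.70 rad/s².
(Equivalently α = (3g/(2L)) = 14.70 rad/s².)

α ≈ 14.7 rad/s²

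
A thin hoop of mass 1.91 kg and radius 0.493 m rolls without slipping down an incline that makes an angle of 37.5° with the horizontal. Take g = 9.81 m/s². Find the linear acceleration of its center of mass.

Translation along the incline: Mg sinθ − f = Ma.
Rotation about the center: fR = Iα with I = MR². No-slip gives a = αR, so f = (I/R²)a = M a.
Substituting: Mg sinθ = (1 + 1.000)Ma, so a = g sinθ/(1 + 1.000) = (9.81) sin 37.5° / 2.000 = 2.986 m/s².

a ≈ 2.99 m/s²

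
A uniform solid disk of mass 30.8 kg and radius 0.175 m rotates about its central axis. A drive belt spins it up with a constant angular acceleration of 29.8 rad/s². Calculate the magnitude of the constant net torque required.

τ ≈ 14.1 N·m

I = ½MR² = (1/2)(30.8)(0.175)² = 0.4716 kg·m².
τ = Iα = (0.4716)(29.80) = 14.05 N·m.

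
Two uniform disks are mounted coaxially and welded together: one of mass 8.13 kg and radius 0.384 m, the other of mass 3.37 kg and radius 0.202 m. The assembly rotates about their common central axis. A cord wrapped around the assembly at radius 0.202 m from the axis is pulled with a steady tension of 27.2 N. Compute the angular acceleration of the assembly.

I = ½M₁R₁² + ½M₂R₂² = ½(8.13)(0.384)² + ½(3.37)(0.202)² = 0.6682 kg·m².
τ = F r = (27.2)(0.202) = 5.494 N·m.
α = τ/I = 5.494/0.6682 = 8.223 rad/s².

α ≈ 8.22 rad/s²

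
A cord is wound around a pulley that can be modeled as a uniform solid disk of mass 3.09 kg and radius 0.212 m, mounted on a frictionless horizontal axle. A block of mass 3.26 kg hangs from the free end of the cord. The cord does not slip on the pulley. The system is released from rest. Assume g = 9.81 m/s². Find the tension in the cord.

I = ½MR² = (1/2)(3.09)(0.212)² = 0.06944 kg·m².
Block: mg − T = ma. Pulley: TR = Iα. No-slip: a = αR, so T = (I/R²)a = 1.545·a.
Then mg = (m + 1.545)a, so a = (3.26)(9.81)/(3.26 + 1.545) = 6.656 m/s².
T = 1.545·a = 10.28 N.

T ≈ 10.3 N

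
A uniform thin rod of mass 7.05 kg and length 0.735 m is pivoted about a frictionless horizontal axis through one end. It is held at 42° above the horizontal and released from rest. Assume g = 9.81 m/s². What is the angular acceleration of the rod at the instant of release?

About the pivot, I = (1/3)ML² = (1/3)(7.05)(0.735)² = 1.270 kg·m².
The weight acts at the center, a distance L/2 = 0.3675 m from the pivot; τ = Mg(L/2) cos 42° = 18.89 N·m.
α = τ/I = 18.89/1.270 = 14.88 rad/s².

α ≈ 14.9 rad/s²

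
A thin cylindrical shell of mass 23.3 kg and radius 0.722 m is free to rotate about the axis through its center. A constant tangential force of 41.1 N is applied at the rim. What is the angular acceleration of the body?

α ≈ 2.44 rad/s²

I = MR² = (23.3)(0.722)² = 12.15 kg·m².
τ = F R = (41.1)(0.722) = 29.67 N·m.
From τ = Iα: α = 29.67/12.15 = 2.443 rad/s².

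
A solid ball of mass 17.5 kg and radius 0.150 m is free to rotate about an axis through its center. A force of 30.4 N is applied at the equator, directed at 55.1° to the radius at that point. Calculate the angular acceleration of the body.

I = (2/5)MR² = (2/5)(17.5)(0.150)² = 0.1575 kg·m².
Only the tangential component produces torque: τ = F R sinθ = (30.4)(0.150) sin 55.1° = 3.740 N·m.
Newton's second law for rotation, τ = Iα, gives α = τ/I = 3.740/0.1575 = 23.75 rad/s².

α ≈ 23.7 rad/s²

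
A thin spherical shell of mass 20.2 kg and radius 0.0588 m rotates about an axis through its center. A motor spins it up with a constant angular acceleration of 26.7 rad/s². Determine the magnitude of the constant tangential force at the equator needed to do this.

F ≈ 21.1 N

I = (2/3)MR² = (2/3)(20.2)(0.0588)² = 0.04656 kg·m².
The required torque is τ = Iα = (0.04656)(26.70) = 1.243 N·m.
A tangential force at the equator gives τ = FR, so F = τ/R = 1.243/0.0588 = 21.14 N.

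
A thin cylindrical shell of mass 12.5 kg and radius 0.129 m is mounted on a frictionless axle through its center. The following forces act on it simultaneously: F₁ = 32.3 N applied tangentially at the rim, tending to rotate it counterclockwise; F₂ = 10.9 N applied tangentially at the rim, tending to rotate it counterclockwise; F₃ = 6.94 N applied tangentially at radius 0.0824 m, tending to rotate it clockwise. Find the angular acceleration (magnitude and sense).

I = MR² = (12.5)(0.129)² = 0.2080 kg·m².
Taking counterclockwise as positive: τ₁ = +(32.3)(0.129) = +4.167 N·m; τ₂ = +(10.9)(0.129) = +1.406 N·m; τ₃ = −(6.94)(0.0824) = −0.5719 N·m.
Net torque τ = 5.001 N·m.
α = τ/I = 5.001/0.2080 = 24.04 rad/s².

α ≈ 24.0 rad/s², counterclockwise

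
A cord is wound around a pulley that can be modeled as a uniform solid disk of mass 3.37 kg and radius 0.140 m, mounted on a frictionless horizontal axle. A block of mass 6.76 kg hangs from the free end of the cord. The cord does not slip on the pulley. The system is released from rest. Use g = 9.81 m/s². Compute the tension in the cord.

I = ½MR² = (1/2)(3.37)(0.140)² = 0.03303 kg·m².
Block: mg − T = ma. Pulley: TR = Iα. No-slip: a = αR, so T = (I/R²)a = 1.685·a.
Then mg = (m + 1.685)a, so a = (6.76)(9.81)/(6.76 + 1.685) = 7.853 m/s².
T = 1.685·a = 13.23 N.

T ≈ 13.2 N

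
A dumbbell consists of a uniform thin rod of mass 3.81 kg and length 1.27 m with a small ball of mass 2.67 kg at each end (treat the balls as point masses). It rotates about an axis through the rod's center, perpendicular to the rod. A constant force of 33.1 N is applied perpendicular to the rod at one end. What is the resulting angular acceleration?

I_rod = (1/12)ML² = (1/12)(3.81)(1.27)² = 0.5121 kg·m².
I_balls = 2·m·(L/2)² = 2(2.67)(0.6350)² = 2.153 kg·m².
Total I = 2.665 kg·m².
τ = F·(L/2) = (33.1)(0.635) = 21.02 N·m.
α = τ/I = 21.02/2.665 = 7.886 rad/s².

α ≈ 7.89 rad/s²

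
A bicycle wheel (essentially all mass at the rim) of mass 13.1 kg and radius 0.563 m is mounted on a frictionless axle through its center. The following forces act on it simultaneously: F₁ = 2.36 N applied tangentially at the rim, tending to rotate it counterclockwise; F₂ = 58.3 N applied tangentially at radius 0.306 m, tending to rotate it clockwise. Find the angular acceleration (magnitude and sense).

α ≈ 3.98 rad/s², clockwise

I = MR² = (13.1)(0.563)² = 4.152 kg·m².
Taking counterclockwise as positive: τ₁ = +(2.36)(0.563) = +1.329 N·m; τ₂ = −(58.3)(0.306) = −17.84 N·m.
Net torque τ = -16.51 N·m.
α = τ/I = -16.51/4.152 = -3.976 rad/s².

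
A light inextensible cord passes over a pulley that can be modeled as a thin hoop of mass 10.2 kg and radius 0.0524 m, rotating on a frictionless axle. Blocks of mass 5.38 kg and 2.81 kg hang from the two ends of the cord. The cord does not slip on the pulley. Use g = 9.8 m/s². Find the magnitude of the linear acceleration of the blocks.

a ≈ 1.37 m/s²

I = MR² = (10.2)(0.0524)² = 0.02801 kg·m².
Heavier block: m₁g − T₁ = m₁a. Lighter block: T₂ − m₂g = m₂a.
Pulley: (T₁ − T₂)R = Iα = I(a/R), so T₁ − T₂ = (I/R²)a = 1·M_p a = 10.20·a.
Adding the three: (m₁ − m₂)g = (m₁ + m₂ + 10.20)a, so a = (5.38 − 2.81)(9.8)/(5.38 + 2.81 + 10.20) = 1.370 m/s².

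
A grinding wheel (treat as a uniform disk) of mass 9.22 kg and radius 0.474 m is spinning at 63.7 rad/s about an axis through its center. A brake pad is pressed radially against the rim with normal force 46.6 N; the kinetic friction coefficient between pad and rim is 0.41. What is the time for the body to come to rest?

t ≈ 7.29 s

I = ½MR² = (1/2)(9.22)(0.474)² = 1.036 kg·m².
Friction force f = μN = (0.41)(46.6) = 19.11 N at the rim; torque magnitude τ = fR = 9.056 N·m, opposing ω.
|α| = τ/I = 9.056/1.036 = 8.744 rad/s² (deceleration).
0 = ω₀ − |α|t ⇒ t = ω₀/|α| = 63.7/8.744 = 7.285 s.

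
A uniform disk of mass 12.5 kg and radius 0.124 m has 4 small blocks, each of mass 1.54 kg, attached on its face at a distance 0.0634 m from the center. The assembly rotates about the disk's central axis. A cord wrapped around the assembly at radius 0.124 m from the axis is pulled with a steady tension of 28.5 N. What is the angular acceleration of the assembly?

α ≈ 29.2 rad/s²

I_disk = ½MR² = ½(12.5)(0.124)² = 0.09610 kg·m².
I_blocks = 4·m·r² = 4(1.54)(0.0634)² = 0.02476 kg·m².
Total I = 0.1209 kg·m².
τ = F r = (28.5)(0.124) = 3.534 N·m.
α = τ/I = 3.534/0.1209 = 29.24 rad/s².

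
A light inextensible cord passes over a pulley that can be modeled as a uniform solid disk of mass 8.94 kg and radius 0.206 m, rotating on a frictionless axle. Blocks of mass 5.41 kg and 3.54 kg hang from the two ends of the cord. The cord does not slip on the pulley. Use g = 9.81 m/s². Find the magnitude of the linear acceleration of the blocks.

I = ½MR² = (1/2)(8.94)(0.206)² = 0.1897 kg·m².
Heavier block: m₁g − T₁ = m₁a. Lighter block: T₂ − m₂g = m₂a.
Pulley: (T₁ − T₂)R = Iα = I(a/R), so T₁ − T₂ = (I/R²)a = (1/2)M_p a = 4.470·a.
Adding the three: (m₁ − m₂)g = (m₁ + m₂ + 4.470)a, so a = (5.41 − 3.54)(9.81)/(5.41 + 3.54 + 4.470) = 1.367 m/s².

a ≈ 1.37 m/s²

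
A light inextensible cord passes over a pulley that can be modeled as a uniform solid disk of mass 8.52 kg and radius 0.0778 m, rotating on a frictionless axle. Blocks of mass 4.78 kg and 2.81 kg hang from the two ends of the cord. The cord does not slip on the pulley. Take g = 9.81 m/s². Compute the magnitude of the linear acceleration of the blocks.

I = ½MR² = (1/2)(8.52)(0.0778)² = 0.02579 kg·m².
Heavier block: m₁g − T₁ = m₁a. Lighter block: T₂ − m₂g = m₂a.
Pulley: (T₁ − T₂)R = Iα = I(a/R), so T₁ − T₂ = (I/R²)a = (1/2)M_p a = 4.260·a.
Adding the three: (m₁ − m₂)g = (m₁ + m₂ + 4.260)a, so a = (4.78 − 2.81)(9.81)/(4.78 + 2.81 + 4.260) = 1.631 m/s².

a ≈ 1.63 m/s²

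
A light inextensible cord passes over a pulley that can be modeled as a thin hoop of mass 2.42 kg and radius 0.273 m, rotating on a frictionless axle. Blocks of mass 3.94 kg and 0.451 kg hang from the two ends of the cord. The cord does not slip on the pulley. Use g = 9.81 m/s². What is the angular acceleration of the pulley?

I = MR² = (2.42)(0.273)² = 0.1804 kg·m².
Heavier block: m₁g − T₁ = m₁a. Lighter block: T₂ − m₂g = m₂a.
Pulley: (T₁ − T₂)R = Iα = I(a/R), so T₁ − T₂ = (I/R²)a = 1·M_p a = 2.420·a.
Adding the three: (m₁ − m₂)g = (m₁ + m₂ + 2.420)a, so a = (3.94 − 0.451)(9.81)/(3.94 + 0.451 + 2.420) = 5.025 m/s².
α = a/R = 5.025/0.273 = 18.41 rad/s².

α ≈ 18.4 rad/s²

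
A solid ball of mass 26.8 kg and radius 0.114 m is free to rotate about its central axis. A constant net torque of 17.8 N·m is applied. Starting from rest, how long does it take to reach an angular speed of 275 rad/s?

I = (2/5)MR² = (2/5)(26.8)(0.114)² = 0.1393 kg·m².
α = τ/I = 17.8/0.1393 = 127.8 rad/s².
ω = αt ⇒ t = ω/α = 275/127.8 = 2.152 s.

t ≈ 2.15 s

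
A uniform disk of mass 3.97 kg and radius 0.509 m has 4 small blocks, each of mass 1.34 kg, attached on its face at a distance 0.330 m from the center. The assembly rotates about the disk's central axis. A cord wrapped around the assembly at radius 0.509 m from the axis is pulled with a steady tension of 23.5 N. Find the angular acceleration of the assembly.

α ≈ 10.9 rad/s²

I_disk = ½MR² = ½(3.97)(0.509)² = 0.5143 kg·m².
I_blocks = 4·m·r² = 4(1.34)(0.330)² = 0.5837 kg·m².
Total I = 1.098 kg·m².
τ = F r = (23.5)(0.509) = 11.96 N·m.
α = τ/I = 11.96/1.098 = 10.89 rad/s².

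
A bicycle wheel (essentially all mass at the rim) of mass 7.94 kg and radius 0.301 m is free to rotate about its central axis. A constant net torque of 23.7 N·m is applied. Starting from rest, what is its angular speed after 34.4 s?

ω ≈ 1130 rad/s

I = MR² = (7.94)(0.301)² = 0.7194 kg·m².
α = τ/I = 23.7/0.7194 = 32.95 rad/s².
ω = ω₀ + αt = 0 + (32.95)(34.4) = 1133 rad/s.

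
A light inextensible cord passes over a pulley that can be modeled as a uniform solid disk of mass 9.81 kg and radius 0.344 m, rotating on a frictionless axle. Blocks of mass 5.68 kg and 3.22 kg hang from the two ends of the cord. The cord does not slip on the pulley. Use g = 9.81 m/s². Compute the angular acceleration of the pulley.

α ≈ 5.08 rad/s²

I = ½MR² = (1/2)(9.81)(0.344)² = 0.5804 kg·m².
Heavier block: m₁g − T₁ = m₁a. Lighter block: T₂ − m₂g = m₂a.
Pulley: (T₁ − T₂)R = Iα = I(a/R), so T₁ − T₂ = (I/R²)a = (1/2)M_p a = 4.905·a.
Adding the three: (m₁ − m₂)g = (m₁ + m₂ + 4.905)a, so a = (5.68 − 3.22)(9.81)/(5.68 + 3.22 + 4.905) = 1.748 m/s².
α = a/R = 1.748/0.344 = 5.082 rad/s².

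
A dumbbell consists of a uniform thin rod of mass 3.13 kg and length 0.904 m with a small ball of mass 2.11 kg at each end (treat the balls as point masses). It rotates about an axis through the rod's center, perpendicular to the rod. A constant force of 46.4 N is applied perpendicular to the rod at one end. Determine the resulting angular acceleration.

α ≈ 19.5 rad/s²

I_rod = (1/12)ML² = (1/12)(3.13)(0.904)² = 0.2132 kg·m².
I_balls = 2·m·(L/2)² = 2(2.11)(0.4520)² = 0.8622 kg·m².
Total I = 1.075 kg·m².
τ = F·(L/2) = (46.4)(0.452) = 20.97 N·m.
α = τ/I = 20.97/1.075 = 19.50 rad/s².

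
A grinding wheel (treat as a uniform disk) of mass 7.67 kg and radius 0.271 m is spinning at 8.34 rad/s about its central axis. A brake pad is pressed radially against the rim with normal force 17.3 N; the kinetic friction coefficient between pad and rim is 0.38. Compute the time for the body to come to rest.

t ≈ 1.32 s

I = ½MR² = (1/2)(7.67)(0.271)² = 0.2816 kg·m².
Friction force f = μN = (0.38)(17.3) = 6.574 N at the rim; torque magnitude τ = fR = 1.782 N·m, opposing ω.
|α| = τ/I = 1.782/0.2816 = 6.326 rad/s² (deceleration).
0 = ω₀ − |α|t ⇒ t = ω₀/|α| = 8.34/6.326 = 1.318 s.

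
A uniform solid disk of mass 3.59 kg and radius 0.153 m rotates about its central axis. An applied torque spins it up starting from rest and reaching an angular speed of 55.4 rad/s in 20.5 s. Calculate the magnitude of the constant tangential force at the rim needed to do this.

F ≈ 0.742 N

I = ½MR² = (1/2)(3.59)(0.153)² = 0.04202 kg·m².
α = Δω/Δt = (55.4 − 0)/20.5 = 2.702 rad/s².
The required torque is τ = Iα = (0.04202)(2.702) = 0.1136 N·m.
A tangential force at the rim gives τ = FR, so F = τ/R = 0.1136/0.153 = 0.7422 N.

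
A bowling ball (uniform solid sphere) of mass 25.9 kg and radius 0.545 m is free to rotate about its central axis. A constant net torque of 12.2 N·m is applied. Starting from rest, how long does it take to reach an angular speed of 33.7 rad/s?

I = (2/5)MR² = (2/5)(25.9)(0.545)² = 3.077 kg·m².
α = τ/I = 12.2/3.077 = 3.965 rad/s².
ω = αt ⇒ t = ω/α = 33.7/3.965 = 8.500 s.

t ≈ 8.50 s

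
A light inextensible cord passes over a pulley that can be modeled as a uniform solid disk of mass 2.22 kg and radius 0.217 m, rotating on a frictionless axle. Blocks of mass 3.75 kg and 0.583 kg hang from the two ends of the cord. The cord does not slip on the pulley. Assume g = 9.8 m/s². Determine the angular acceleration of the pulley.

α ≈ 26.3 rad/s²

I = ½MR² = (1/2)(2.22)(0.217)² = 0.05227 kg·m².
Heavier block: m₁g − T₁ = m₁a. Lighter block: T₂ − m₂g = m₂a.
Pulley: (T₁ − T₂)R = Iα = I(a/R), so T₁ − T₂ = (I/R²)a = (1/2)M_p a = 1.110·a.
Adding the three: (m₁ − m₂)g = (m₁ + m₂ + 1.110)a, so a = (3.75 − 0.583)(9.8)/(3.75 + 0.583 + 1.110) = 5.702 m/s².
α = a/R = 5.702/0.217 = 26.28 rad/s².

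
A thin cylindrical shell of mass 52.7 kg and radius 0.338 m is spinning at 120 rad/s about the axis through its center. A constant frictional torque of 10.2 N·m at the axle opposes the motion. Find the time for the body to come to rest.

I = MR² = (52.7)(0.338)² = 6.021 kg·m².
The net torque has magnitude 10.2 N·m, opposing ω.
|α| = τ/I = 10.20/6.021 = 1.694 rad/s² (deceleration).
0 = ω₀ − |α|t ⇒ t = ω₀/|α| = 120/1.694 = 70.83 s.

t ≈ 70.8 s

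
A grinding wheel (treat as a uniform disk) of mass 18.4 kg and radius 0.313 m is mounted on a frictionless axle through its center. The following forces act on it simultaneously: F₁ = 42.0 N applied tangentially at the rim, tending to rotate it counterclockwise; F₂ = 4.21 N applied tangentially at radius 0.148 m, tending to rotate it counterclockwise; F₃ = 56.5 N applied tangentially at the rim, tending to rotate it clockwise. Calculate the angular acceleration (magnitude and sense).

I = ½MR² = (1/2)(18.4)(0.313)² = 0.9013 kg·m².
Taking counterclockwise as positive: τ₁ = +(42.0)(0.313) = +13.15 N·m; τ₂ = +(4.21)(0.148) = +0.6231 N·m; τ₃ = −(56.5)(0.313) = −17.68 N·m.
Net torque τ = -3.915 N·m.
α = τ/I = -3.915/0.9013 = -4.344 rad/s².

α ≈ 4.34 rad/s², clockwise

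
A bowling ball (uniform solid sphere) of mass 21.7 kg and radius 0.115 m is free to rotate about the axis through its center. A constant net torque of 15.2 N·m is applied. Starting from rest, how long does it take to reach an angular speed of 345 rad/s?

t ≈ 2.61 s

I = (2/5)MR² = (2/5)(21.7)(0.115)² = 0.1148 kg·m².
α = τ/I = 15.2/0.1148 = 132.4 rad/s².
ω = αt ⇒ t = ω/α = 345/132.4 = 2.605 s.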